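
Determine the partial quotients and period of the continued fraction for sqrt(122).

Write x_i = (sqrt(122) + m_i)/d_i with (m_0, d_0) = (0, 1). a_0 = floor(sqrt(122)) = 11, since 11^2 = 121 <= 122 < 144 = 12^2.
Iterate m_{i+1} = d_i*a_i - m_i, d_{i+1} = (122 - m_{i+1}^2)/d_i, a_{i+1} = floor((a_0 + m_{i+1})/d_{i+1}):
  m_1 = 1*11 - 0 = 11, d_1 = (122 - 11^2)/1 = 1/1 = 1, a_1 = floor((11 + 11)/1) = 22.
  m_2 = 1*22 - 11 = 11, d_2 = (122 - 11^2)/1 = 1/1 = 1: (m_2, d_2) = (m_1, d_1) = (11, 1), so from here the quotient a_1 repeats; the period length is 1.
Hence the expansion of sqrt(122) is a_0 = 11 followed by the repeating block 22 (period 1).

[11; (22)]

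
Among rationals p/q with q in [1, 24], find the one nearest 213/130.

Expand x = 213/130 as a continued fraction with the Euclidean algorithm:
  213 = 1*130 + 83, so a_0 = 1.
  130 = 1*83 + 47, so a_1 = 1.
  83 = 1*47 + 36, so a_2 = 1.
  47 = 1*36 + 11, so a_3 = 1.
  36 = 3*11 + 3, so a_4 = 3.
  11 = 3*3 + 2, so a_5 = 3.
  3 = 1*2 + 1, so a_6 = 1.
  2 = 2*1 + 0, so a_7 = 2.
so x = [1; 1, 1, 1, 3, 3, 1, 2].
Convergents (p_i = a_i*p_{i-1} + p_{i-2}, q_i = a_i*q_{i-1} + q_{i-2} with p_{-2}=0, p_{-1}=1, q_{-2}=1, q_{-1}=0), until the denominator exceeds 24:
  i=0: a_0=1, p_0 = 1*1 + 0 = 1, q_0 = 1*0 + 1 = 1.
  i=1: a_1=1, p_1 = 1*1 + 1 = 2, q_1 = 1*1 + 0 = 1.
  i=2: a_2=1, p_2 = 1*2 + 1 = 3, q_2 = 1*1 + 1 = 2.
  i=3: a_3=1, p_3 = 1*3 + 2 = 5, q_3 = 1*2 + 1 = 3.
  i=4: a_4=3, p_4 = 3*5 + 3 = 18, q_4 = 3*3 + 2 = 11.
  i=5: a_5=3, p_5 = 3*18 + 5 = 59, q_5 = 3*11 + 3 = 36.
q_5 = 36 > 24, so the last convergent with denominator <= 24 is p_4/q_4 = 18/11.
The closest fraction with denominator <= 24 is either p_4/q_4 or the intermediate fraction (k*p_4 + p_3)/(k*q_4 + q_3) with the largest k >= 1 whose denominator stays <= 24; these approach x as k grows, and every other convergent or intermediate fraction in range is farther away.
Largest k: floor((24 - q_3)/q_4) = floor((24 - 3)/11) = 1.
That gives (1*18 + 5)/(1*11 + 3) = 23/14.
Compare the errors: |x - 18/11| = |213*11 - 18*130|/(130*11) = 3/1430, and |x - 23/14| = |213*14 - 23*130|/(130*14) = 8/1820.
Cross-multiplying, 3*1820 = 5460 < 11440 = 8*1430, so 3/1430 is smaller: the convergent 18/11 is closer to x than 23/14.

18/11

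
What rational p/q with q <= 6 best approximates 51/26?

Expand x = 51/26 as a continued fraction with the Euclidean algorithm:
  51 = 1*26 + 25, so a_0 = 1.
  26 = 1*25 + 1, so a_1 = 1.
  25 = 25*1 + 0, so a_2 = 25.
so x = [1; 1, 25].
Convergents (p_i = a_i*p_{i-1} + p_{i-2}, q_i = a_i*q_{i-1} + q_{i-2} with p_{-2}=0, p_{-1}=1, q_{-2}=1, q_{-1}=0), until the denominator exceeds 6:
  i=0: a_0=1, p_0 = 1*1 + 0 = 1, q_0 = 1*0 + 1 = 1.
  i=1: a_1=1, p_1 = 1*1 + 1 = 2, q_1 = 1*1 + 0 = 1.
  i=2: a_2=25, p_2 = 25*2 + 1 = 51, q_2 = 25*1 + 1 = 26.
q_2 = 26 > 6, so the last convergent with denominator <= 6 is p_1/q_1 = 2/1.
The closest fraction with denominator <= 6 is either p_1/q_1 or the intermediate fraction (k*p_1 + p_0)/(k*q_1 + q_0) with the largest k >= 1 whose denominator stays <= 6; these approach x as k grows, and every other convergent or intermediate fraction in range is farther away.
Largest k: floor((6 - q_0)/q_1) = floor((6 - 1)/1) = 5.
That gives (5*2 + 1)/(5*1 + 1) = 11/6.
Compare the errors: |x - 2/1| = |51*1 - 2*26|/(26*1) = 1/26, and |x - 11/6| = |51*6 - 11*26|/(26*6) = 20/156.
Cross-multiplying, 1*156 = 156 < 520 = 20*26, so 1/26 is smaller: the convergent 2/1 is closer to x than 11/6.

2/1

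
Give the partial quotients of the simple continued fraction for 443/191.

Run the Euclidean algorithm on 443 and 191; the successive quotients are the partial quotients a_0, a_1, ... (each step inverts the fractional part left over by the previous one):
  443 = 2*191 + 61, so a_0 = 2.
  191 = 3*61 + 8, so a_1 = 3.
  61 = 7*8 + 5, so a_2 = 7.
  8 = 1*5 + 3, so a_3 = 1.
  5 = 1*3 + 2, so a_4 = 1.
  3 = 1*2 + 1, so a_5 = 1.
  2 = 2*1 + 0, so a_6 = 2.
The remainder reaches 0 after 7 divisions, so the expansion has 7 partial quotients, read off in order.

[2; 3, 7, 1, 1, 1, 2]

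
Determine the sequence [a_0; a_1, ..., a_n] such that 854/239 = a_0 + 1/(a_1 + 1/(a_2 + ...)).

Run the Euclidean algorithm on 854 and 239; the successive quotients are the partial quotients a_0, a_1, ... (each step inverts the fractional part left over by the previous one):
  854 = 3*239 + 137, so a_0 = 3.
  239 = 1*137 + 102, so a_1 = 1.
  137 = 1*102 + 35, so a_2 = 1.
  102 = 2*35 + 32, so a_3 = 2.
  35 = 1*32 + 3, so a_4 = 1.
  32 = 10*3 + 2, so a_5 = 10.
  3 = 1*2 + 1, so a_6 = 1.
  2 = 2*1 + 0, so a_7 = 2.
The remainder reaches 0 after 8 divisions, so the expansion has 8 partial quotients, read off in order.

[3; 1, 1, 2, 1, 10, 1, 2]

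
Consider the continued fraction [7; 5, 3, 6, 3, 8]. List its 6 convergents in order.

Using the convergent recurrence p_i = a_i*p_{i-1} + p_{i-2}, q_i = a_i*q_{i-1} + q_{i-2} with p_{-2}=0, p_{-1}=1, q_{-2}=1, q_{-1}=0:
  i=0: a_0=7, p_0 = 7*1 + 0 = 7, q_0 = 7*0 + 1 = 1.
  i=1: a_1=5, p_1 = 5*7 + 1 = 36, q_1 = 5*1 + 0 = 5.
  i=2: a_2=3, p_2 = 3*36 + 7 = 115, q_2 = 3*5 + 1 = 16.
  i=3: a_3=6, p_3 = 6*115 + 36 = 726, q_3 = 6*16 + 5 = 101.
  i=4: a_4=3, p_4 = 3*726 + 115 = 2293, q_4 = 3*101 + 16 = 319.
  i=5: a_5=8, p_5 = 8*2293 + 726 = 19070, q_5 = 8*319 + 101 = 2653.

7/1, 36/5, 115/16, 726/101, 2293/319, 19070/2653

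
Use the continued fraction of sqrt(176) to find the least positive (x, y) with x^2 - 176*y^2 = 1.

(x, y) = (199, 15)

First expand sqrt(176) as a continued fraction. With x_i = (sqrt(176) + m_i)/d_i and (m_0, d_0) = (0, 1): a_0 = floor(sqrt(176)) = 13, since 13^2 = 169 <= 176 < 196 = 14^2.
Iterate m_{i+1} = d_i*a_i - m_i, d_{i+1} = (176 - m_{i+1}^2)/d_i, a_{i+1} = floor((a_0 + m_{i+1})/d_{i+1}):
  m_1 = 1*13 - 0 = 13, d_1 = (176 - 13^2)/1 = 7/1 = 7, a_1 = floor((13 + 13)/7) = 3.
  m_2 = 7*3 - 13 = 8, d_2 = (176 - 8^2)/7 = 112/7 = 16, a_2 = floor((13 + 8)/16) = 1.
  m_3 = 16*1 - 8 = 8, d_3 = (176 - 8^2)/16 = 112/16 = 7, a_3 = floor((13 + 8)/7) = 3.
  m_4 = 7*3 - 8 = 13, d_4 = (176 - 13^2)/7 = 7/7 = 1, a_4 = floor((13 + 13)/1) = 26.
  m_5 = 1*26 - 13 = 13, d_5 = (176 - 13^2)/1 = 7/1 = 7: (m_5, d_5) = (m_1, d_1) = (13, 7), so from here the quotients repeat a_1, ..., a_4; the period length is 4.
So sqrt(176) = [13; (3, 1, 3, 26)] with period length k = 4.
k is even, so the fundamental solution of x^2 - 176y^2 = 1 is (p_{k-1}, q_{k-1}) = (p_3, q_3); compute convergents through index 3.
Convergents (p_i = a_i*p_{i-1} + p_{i-2}, q_i = a_i*q_{i-1} + q_{i-2} with p_{-2}=0, p_{-1}=1, q_{-2}=1, q_{-1}=0):
  i=0: a_0=13, p_0 = 13*1 + 0 = 13, q_0 = 13*0 + 1 = 1.
  i=1: a_1=3, p_1 = 3*13 + 1 = 40, q_1 = 3*1 + 0 = 3.
  i=2: a_2=1, p_2 = 1*40 + 13 = 53, q_2 = 1*3 + 1 = 4.
  i=3: a_3=3, p_3 = 3*53 + 40 = 199, q_3 = 3*4 + 3 = 15.
Check: 199^2 - 176*15^2 = 39601 - 39600 = 1, so (x, y) = (199, 15) solves the equation, and by the theorem it is the least positive solution.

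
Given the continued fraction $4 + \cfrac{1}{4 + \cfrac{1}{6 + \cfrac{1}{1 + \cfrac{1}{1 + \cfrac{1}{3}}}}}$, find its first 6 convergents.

4/1, 17/4, 106/25, 123/29, 229/54, 810/191

Using the convergent recurrence p_i = a_i*p_{i-1} + p_{i-2}, q_i = a_i*q_{i-1} + q_{i-2} with p_{-2}=0, p_{-1}=1, q_{-2}=1, q_{-1}=0:
  i=0: a_0=4, p_0 = 4*1 + 0 = 4, q_0 = 4*0 + 1 = 1.
  i=1: a_1=4, p_1 = 4*4 + 1 = 17, q_1 = 4*1 + 0 = 4.
  i=2: a_2=6, p_2 = 6*17 + 4 = 106, q_2 = 6*4 + 1 = 25.
  i=3: a_3=1, p_3 = 1*106 + 17 = 123, q_3 = 1*25 + 4 = 29.
  i=4: a_4=1, p_4 = 1*123 + 106 = 229, q_4 = 1*29 + 25 = 54.
  i=5: a_5=3, p_5 = 3*229 + 123 = 810, q_5 = 3*54 + 29 = 191.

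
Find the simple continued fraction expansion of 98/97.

[1; 97]

Run the Euclidean algorithm on 98 and 97; the successive quotients are the partial quotients a_0, a_1, ... (each step inverts the fractional part left over by the previous one):
  98 = 1*97 + 1, so a_0 = 1.
  97 = 97*1 + 0, so a_1 = 97.
The remainder reaches 0 after 2 divisions, so the expansion has 2 partial quotients, read off in order.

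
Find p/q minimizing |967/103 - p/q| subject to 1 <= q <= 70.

Expand x = 967/103 as a continued fraction with the Euclidean algorithm:
  967 = 9*103 + 40, so a_0 = 9.
  103 = 2*40 + 23, so a_1 = 2.
  40 = 1*23 + 17, so a_2 = 1.
  23 = 1*17 + 6, so a_3 = 1.
  17 = 2*6 + 5, so a_4 = 2.
  6 = 1*5 + 1, so a_5 = 1.
  5 = 5*1 + 0, so a_6 = 5.
so x = [9; 2, 1, 1, 2, 1, 5].
Convergents (p_i = a_i*p_{i-1} + p_{i-2}, q_i = a_i*q_{i-1} + q_{i-2} with p_{-2}=0, p_{-1}=1, q_{-2}=1, q_{-1}=0), until the denominator exceeds 70:
  i=0: a_0=9, p_0 = 9*1 + 0 = 9, q_0 = 9*0 + 1 = 1.
  i=1: a_1=2, p_1 = 2*9 + 1 = 19, q_1 = 2*1 + 0 = 2.
  i=2: a_2=1, p_2 = 1*19 + 9 = 28, q_2 = 1*2 + 1 = 3.
  i=3: a_3=1, p_3 = 1*28 + 19 = 47, q_3 = 1*3 + 2 = 5.
  i=4: a_4=2, p_4 = 2*47 + 28 = 122, q_4 = 2*5 + 3 = 13.
  i=5: a_5=1, p_5 = 1*122 + 47 = 169, q_5 = 1*13 + 5 = 18.
  i=6: a_6=5, p_6 = 5*169 + 122 = 967, q_6 = 5*18 + 13 = 103.
q_6 = 103 > 70, so the last convergent with denominator <= 70 is p_5/q_5 = 169/18.
The closest fraction with denominator <= 70 is either p_5/q_5 or the intermediate fraction (k*p_5 + p_4)/(k*q_5 + q_4) with the largest k >= 1 whose denominator stays <= 70; these approach x as k grows, and every other convergent or intermediate fraction in range is farther away.
Largest k: floor((70 - q_4)/q_5) = floor((70 - 13)/18) = 3.
That gives (3*169 + 122)/(3*18 + 13) = 629/67.
Compare the errors: |x - 169/18| = |967*18 - 169*103|/(103*18) = 1/1854, and |x - 629/67| = |967*67 - 629*103|/(103*67) = 2/6901.
Cross-multiplying, 2*1854 = 3708 < 6901 = 1*6901, so 2/6901 is smaller: the intermediate fraction 629/67 is closer to x than 169/18.

629/67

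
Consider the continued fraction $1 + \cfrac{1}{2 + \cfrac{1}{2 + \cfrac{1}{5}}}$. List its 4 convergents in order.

Using the convergent recurrence p_i = a_i*p_{i-1} + p_{i-2}, q_i = a_i*q_{i-1} + q_{i-2} with p_{-2}=0, p_{-1}=1, q_{-2}=1, q_{-1}=0:
  i=0: a_0=1, p_0 = 1*1 + 0 = 1, q_0 = 1*0 + 1 = 1.
  i=1: a_1=2, p_1 = 2*1 + 1 = 3, q_1 = 2*1 + 0 = 2.
  i=2: a_2=2, p_2 = 2*3 + 1 = 7, q_2 = 2*2 + 1 = 5.
  i=3: a_3=5, p_3 = 5*7 + 3 = 38, q_3 = 5*5 + 2 = 27.

1/1, 3/2, 7/5, 38/27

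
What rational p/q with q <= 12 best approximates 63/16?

Expand x = 63/16 as a continued fraction with the Euclidean algorithm:
  63 = 3*16 + 15, so a_0 = 3.
  16 = 1*15 + 1, so a_1 = 1.
  15 = 15*1 + 0, so a_2 = 15.
so x = [3; 1, 15].
Convergents (p_i = a_i*p_{i-1} + p_{i-2}, q_i = a_i*q_{i-1} + q_{i-2} with p_{-2}=0, p_{-1}=1, q_{-2}=1, q_{-1}=0), until the denominator exceeds 12:
  i=0: a_0=3, p_0 = 3*1 + 0 = 3, q_0 = 3*0 + 1 = 1.
  i=1: a_1=1, p_1 = 1*3 + 1 = 4, q_1 = 1*1 + 0 = 1.
  i=2: a_2=15, p_2 = 15*4 + 3 = 63, q_2 = 15*1 + 1 = 16.
q_2 = 16 > 12, so the last convergent with denominator <= 12 is p_1/q_1 = 4/1.
The closest fraction with denominator <= 12 is either p_1/q_1 or the intermediate fraction (k*p_1 + p_0)/(k*q_1 + q_0) with the largest k >= 1 whose denominator stays <= 12; these approach x as k grows, and every other convergent or intermediate fraction in range is farther away.
Largest k: floor((12 - q_0)/q_1) = floor((12 - 1)/1) = 11.
That gives (11*4 + 3)/(11*1 + 1) = 47/12.
Compare the errors: |x - 4/1| = |63*1 - 4*16|/(16*1) = 1/16, and |x - 47/12| = |63*12 - 47*16|/(16*12) = 4/192.
Cross-multiplying, 4*16 = 64 < 192 = 1*192, so 4/192 is smaller: the intermediate fraction 47/12 is closer to x than 4/1.

47/12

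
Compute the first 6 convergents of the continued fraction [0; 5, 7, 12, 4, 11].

0/1, 1/5, 7/36, 85/437, 347/1784, 3902/20061

Using the convergent recurrence p_i = a_i*p_{i-1} + p_{i-2}, q_i = a_i*q_{i-1} + q_{i-2} with p_{-2}=0, p_{-1}=1, q_{-2}=1, q_{-1}=0:
  i=0: a_0=0, p_0 = 0*1 + 0 = 0, q_0 = 0*0 + 1 = 1.
  i=1: a_1=5, p_1 = 5*0 + 1 = 1, q_1 = 5*1 + 0 = 5.
  i=2: a_2=7, p_2 = 7*1 + 0 = 7, q_2 = 7*5 + 1 = 36.
  i=3: a_3=12, p_3 = 12*7 + 1 = 85, q_3 = 12*36 + 5 = 437.
  i=4: a_4=4, p_4 = 4*85 + 7 = 347, q_4 = 4*437 + 36 = 1784.
  i=5: a_5=11, p_5 = 11*347 + 85 = 3902, q_5 = 11*1784 + 437 = 20061.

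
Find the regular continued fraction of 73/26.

Run the Euclidean algorithm on 73 and 26; the successive quotients are the partial quotients a_0, a_1, ... (each step inverts the fractional part left over by the previous one):
  73 = 2*26 + 21, so a_0 = 2.
  26 = 1*21 + 5, so a_1 = 1.
  21 = 4*5 + 1, so a_2 = 4.
  5 = 5*1 + 0, so a_3 = 5.
The remainder reaches 0 after 4 divisions, so the expansion has 4 partial quotients, read off in order.

[2; 1, 4, 5]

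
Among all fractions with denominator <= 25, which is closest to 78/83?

Expand x = 78/83 as a continued fraction with the Euclidean algorithm:
  78 = 0*83 + 78, so a_0 = 0.
  83 = 1*78 + 5, so a_1 = 1.
  78 = 15*5 + 3, so a_2 = 15.
  5 = 1*3 + 2, so a_3 = 1.
  3 = 1*2 + 1, so a_4 = 1.
  2 = 2*1 + 0, so a_5 = 2.
so x = [0; 1, 15, 1, 1, 2].
Convergents (p_i = a_i*p_{i-1} + p_{i-2}, q_i = a_i*q_{i-1} + q_{i-2} with p_{-2}=0, p_{-1}=1, q_{-2}=1, q_{-1}=0), until the denominator exceeds 25:
  i=0: a_0=0, p_0 = 0*1 + 0 = 0, q_0 = 0*0 + 1 = 1.
  i=1: a_1=1, p_1 = 1*0 + 1 = 1, q_1 = 1*1 + 0 = 1.
  i=2: a_2=15, p_2 = 15*1 + 0 = 15, q_2 = 15*1 + 1 = 16.
  i=3: a_3=1, p_3 = 1*15 + 1 = 16, q_3 = 1*16 + 1 = 17.
  i=4: a_4=1, p_4 = 1*16 + 15 = 31, q_4 = 1*17 + 16 = 33.
q_4 = 33 > 25, so the last convergent with denominator <= 25 is p_3/q_3 = 16/17.
The closest fraction with denominator <= 25 is either p_3/q_3 or the intermediate fraction (k*p_3 + p_2)/(k*q_3 + q_2) with the largest k >= 1 whose denominator stays <= 25; these approach x as k grows, and every other convergent or intermediate fraction in range is farther away.
Largest k: floor((25 - q_2)/q_3) = floor((25 - 16)/17) = 0.
Since k = 0, no intermediate fraction beyond p_3/q_3 has denominator <= 25, so the convergent 16/17 is the closest (its error is |78*17 - 16*83|/(83*17) = 2/1411).

16/17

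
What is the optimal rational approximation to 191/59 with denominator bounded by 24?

68/21

Expand x = 191/59 as a continued fraction with the Euclidean algorithm:
  191 = 3*59 + 14, so a_0 = 3.
  59 = 4*14 + 3, so a_1 = 4.
  14 = 4*3 + 2, so a_2 = 4.
  3 = 1*2 + 1, so a_3 = 1.
  2 = 2*1 + 0, so a_4 = 2.
so x = [3; 4, 4, 1, 2].
Convergents (p_i = a_i*p_{i-1} + p_{i-2}, q_i = a_i*q_{i-1} + q_{i-2} with p_{-2}=0, p_{-1}=1, q_{-2}=1, q_{-1}=0), until the denominator exceeds 24:
  i=0: a_0=3, p_0 = 3*1 + 0 = 3, q_0 = 3*0 + 1 = 1.
  i=1: a_1=4, p_1 = 4*3 + 1 = 13, q_1 = 4*1 + 0 = 4.
  i=2: a_2=4, p_2 = 4*13 + 3 = 55, q_2 = 4*4 + 1 = 17.
  i=3: a_3=1, p_3 = 1*55 + 13 = 68, q_3 = 1*17 + 4 = 21.
  i=4: a_4=2, p_4 = 2*68 + 55 = 191, q_4 = 2*21 + 17 = 59.
q_4 = 59 > 24, so the last convergent with denominator <= 24 is p_3/q_3 = 68/21.
The closest fraction with denominator <= 24 is either p_3/q_3 or the intermediate fraction (k*p_3 + p_2)/(k*q_3 + q_2) with the largest k >= 1 whose denominator stays <= 24; these approach x as k grows, and every other convergent or intermediate fraction in range is farther away.
Largest k: floor((24 - q_2)/q_3) = floor((24 - 17)/21) = 0.
Since k = 0, no intermediate fraction beyond p_3/q_3 has denominator <= 24, so the convergent 68/21 is the closest (its error is |191*21 - 68*59|/(59*21) = 1/1239).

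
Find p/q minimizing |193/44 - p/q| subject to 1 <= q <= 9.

35/8

Expand x = 193/44 as a continued fraction with the Euclidean algorithm:
  193 = 4*44 + 17, so a_0 = 4.
  44 = 2*17 + 10, so a_1 = 2.
  17 = 1*10 + 7, so a_2 = 1.
  10 = 1*7 + 3, so a_3 = 1.
  7 = 2*3 + 1, so a_4 = 2.
  3 = 3*1 + 0, so a_5 = 3.
so x = [4; 2, 1, 1, 2, 3].
Convergents (p_i = a_i*p_{i-1} + p_{i-2}, q_i = a_i*q_{i-1} + q_{i-2} with p_{-2}=0, p_{-1}=1, q_{-2}=1, q_{-1}=0), until the denominator exceeds 9:
  i=0: a_0=4, p_0 = 4*1 + 0 = 4, q_0 = 4*0 + 1 = 1.
  i=1: a_1=2, p_1 = 2*4 + 1 = 9, q_1 = 2*1 + 0 = 2.
  i=2: a_2=1, p_2 = 1*9 + 4 = 13, q_2 = 1*2 + 1 = 3.
  i=3: a_3=1, p_3 = 1*13 + 9 = 22, q_3 = 1*3 + 2 = 5.
  i=4: a_4=2, p_4 = 2*22 + 13 = 57, q_4 = 2*5 + 3 = 13.
q_4 = 13 > 9, so the last convergent with denominator <= 9 is p_3/q_3 = 22/5.
The closest fraction with denominator <= 9 is either p_3/q_3 or the intermediate fraction (k*p_3 + p_2)/(k*q_3 + q_2) with the largest k >= 1 whose denominator stays <= 9; these approach x as k grows, and every other convergent or intermediate fraction in range is farther away.
Largest k: floor((9 - q_2)/q_3) = floor((9 - 3)/5) = 1.
That gives (1*22 + 13)/(1*5 + 3) = 35/8.
Compare the errors: |x - 22/5| = |193*5 - 22*44|/(44*5) = 3/220, and |x - 35/8| = |193*8 - 35*44|/(44*8) = 4/352.
Cross-multiplying, 4*220 = 880 < 1056 = 3*352, so 4/352 is smaller: the intermediate fraction 35/8 is closer to x than 22/5.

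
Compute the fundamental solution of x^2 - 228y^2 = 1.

First expand sqrt(228) as a continued fraction. With x_i = (sqrt(228) + m_i)/d_i and (m_0, d_0) = (0, 1): a_0 = floor(sqrt(228)) = 15, since 15^2 = 225 <= 228 < 256 = 16^2.
Iterate m_{i+1} = d_i*a_i - m_i, d_{i+1} = (228 - m_{i+1}^2)/d_i, a_{i+1} = floor((a_0 + m_{i+1})/d_{i+1}):
  m_1 = 1*15 - 0 = 15, d_1 = (228 - 15^2)/1 = 3/1 = 3, a_1 = floor((15 + 15)/3) = 10.
  m_2 = 3*10 - 15 = 15, d_2 = (228 - 15^2)/3 = 3/3 = 1, a_2 = floor((15 + 15)/1) = 30.
  m_3 = 1*30 - 15 = 15, d_3 = (228 - 15^2)/1 = 3/1 = 3: (m_3, d_3) = (m_1, d_1) = (15, 3), so from here the quotients repeat a_1, a_2; the period length is 2.
So sqrt(228) = [15; (10, 30)] with period length k = 2.
k is even, so the fundamental solution of x^2 - 228y^2 = 1 is (p_{k-1}, q_{k-1}) = (p_1, q_1); compute convergents through index 1.
Convergents (p_i = a_i*p_{i-1} + p_{i-2}, q_i = a_i*q_{i-1} + q_{i-2} with p_{-2}=0, p_{-1}=1, q_{-2}=1, q_{-1}=0):
  i=0: a_0=15, p_0 = 15*1 + 0 = 15, q_0 = 15*0 + 1 = 1.
  i=1: a_1=10, p_1 = 10*15 + 1 = 151, q_1 = 10*1 + 0 = 10.
Check: 151^2 - 228*10^2 = 22801 - 22800 = 1, so (x, y) = (151, 10) solves the equation, and by the theorem it is the least positive solution.

(x, y) = (151, 10)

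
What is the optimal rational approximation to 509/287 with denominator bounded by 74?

94/53

Expand x = 509/287 as a continued fraction with the Euclidean algorithm:
  509 = 1*287 + 222, so a_0 = 1.
  287 = 1*222 + 65, so a_1 = 1.
  222 = 3*65 + 27, so a_2 = 3.
  65 = 2*27 + 11, so a_3 = 2.
  27 = 2*11 + 5, so a_4 = 2.
  11 = 2*5 + 1, so a_5 = 2.
  5 = 5*1 + 0, so a_6 = 5.
so x = [1; 1, 3, 2, 2, 2, 5].
Convergents (p_i = a_i*p_{i-1} + p_{i-2}, q_i = a_i*q_{i-1} + q_{i-2} with p_{-2}=0, p_{-1}=1, q_{-2}=1, q_{-1}=0), until the denominator exceeds 74:
  i=0: a_0=1, p_0 = 1*1 + 0 = 1, q_0 = 1*0 + 1 = 1.
  i=1: a_1=1, p_1 = 1*1 + 1 = 2, q_1 = 1*1 + 0 = 1.
  i=2: a_2=3, p_2 = 3*2 + 1 = 7, q_2 = 3*1 + 1 = 4.
  i=3: a_3=2, p_3 = 2*7 + 2 = 16, q_3 = 2*4 + 1 = 9.
  i=4: a_4=2, p_4 = 2*16 + 7 = 39, q_4 = 2*9 + 4 = 22.
  i=5: a_5=2, p_5 = 2*39 + 16 = 94, q_5 = 2*22 + 9 = 53.
  i=6: a_6=5, p_6 = 5*94 + 39 = 509, q_6 = 5*53 + 22 = 287.
q_6 = 287 > 74, so the last convergent with denominator <= 74 is p_5/q_5 = 94/53.
The closest fraction with denominator <= 74 is either p_5/q_5 or the intermediate fraction (k*p_5 + p_4)/(k*q_5 + q_4) with the largest k >= 1 whose denominator stays <= 74; these approach x as k grows, and every other convergent or intermediate fraction in range is farther away.
Largest k: floor((74 - q_4)/q_5) = floor((74 - 22)/53) = 0.
Since k = 0, no intermediate fraction beyond p_5/q_5 has denominator <= 74, so the convergent 94/53 is the closest (its error is |509*53 - 94*287|/(287*53) = 1/15211).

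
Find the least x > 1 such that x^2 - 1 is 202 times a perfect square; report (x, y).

(x, y) = (19731763, 1388322)

First expand sqrt(202) as a continued fraction. With x_i = (sqrt(202) + m_i)/d_i and (m_0, d_0) = (0, 1): a_0 = floor(sqrt(202)) = 14, since 14^2 = 196 <= 202 < 225 = 15^2.
Iterate m_{i+1} = d_i*a_i - m_i, d_{i+1} = (202 - m_{i+1}^2)/d_i, a_{i+1} = floor((a_0 + m_{i+1})/d_{i+1}):
  m_1 = 1*14 - 0 = 14, d_1 = (202 - 14^2)/1 = 6/1 = 6, a_1 = floor((14 + 14)/6) = 4.
  m_2 = 6*4 - 14 = 10, d_2 = (202 - 10^2)/6 = 102/6 = 17, a_2 = floor((14 + 10)/17) = 1.
  m_3 = 17*1 - 10 = 7, d_3 = (202 - 7^2)/17 = 153/17 = 9, a_3 = floor((14 + 7)/9) = 2.
  m_4 = 9*2 - 7 = 11, d_4 = (202 - 11^2)/9 = 81/9 = 9, a_4 = floor((14 + 11)/9) = 2.
  m_5 = 9*2 - 11 = 7, d_5 = (202 - 7^2)/9 = 153/9 = 17, a_5 = floor((14 + 7)/17) = 1.
  m_6 = 17*1 - 7 = 10, d_6 = (202 - 10^2)/17 = 102/17 = 6, a_6 = floor((14 + 10)/6) = 4.
  m_7 = 6*4 - 10 = 14, d_7 = (202 - 14^2)/6 = 6/6 = 1, a_7 = floor((14 + 14)/1) = 28.
  m_8 = 1*28 - 14 = 14, d_8 = (202 - 14^2)/1 = 6/1 = 6: (m_8, d_8) = (m_1, d_1) = (14, 6), so from here the quotients repeat a_1, ..., a_7; the period length is 7.
So sqrt(202) = [14; (4, 1, 2, 2, 1, 4, 28)] with period length k = 7.
k is odd, so (p_{k-1}, q_{k-1}) only solves x^2 - 202y^2 = -1 and the fundamental solution of x^2 - 202y^2 = 1 is (p_{2k-1}, q_{2k-1}) = (p_13, q_13); compute convergents through index 13, running through the period twice.
Convergents (p_i = a_i*p_{i-1} + p_{i-2}, q_i = a_i*q_{i-1} + q_{i-2} with p_{-2}=0, p_{-1}=1, q_{-2}=1, q_{-1}=0):
  i=0: a_0=14, p_0 = 14*1 + 0 = 14, q_0 = 14*0 + 1 = 1.
  i=1: a_1=4, p_1 = 4*14 + 1 = 57, q_1 = 4*1 + 0 = 4.
  i=2: a_2=1, p_2 = 1*57 + 14 = 71, q_2 = 1*4 + 1 = 5.
  i=3: a_3=2, p_3 = 2*71 + 57 = 199, q_3 = 2*5 + 4 = 14.
  i=4: a_4=2, p_4 = 2*199 + 71 = 469, q_4 = 2*14 + 5 = 33.
  i=5: a_5=1, p_5 = 1*469 + 199 = 668, q_5 = 1*33 + 14 = 47.
  i=6: a_6=4, p_6 = 4*668 + 469 = 3141, q_6 = 4*47 + 33 = 221.
  i=7: a_7=28, p_7 = 28*3141 + 668 = 88616, q_7 = 28*221 + 47 = 6235.
  i=8: a_8=4, p_8 = 4*88616 + 3141 = 357605, q_8 = 4*6235 + 221 = 25161.
  i=9: a_9=1, p_9 = 1*357605 + 88616 = 446221, q_9 = 1*25161 + 6235 = 31396.
  i=10: a_10=2, p_10 = 2*446221 + 357605 = 1250047, q_10 = 2*31396 + 25161 = 87953.
  i=11: a_11=2, p_11 = 2*1250047 + 446221 = 2946315, q_11 = 2*87953 + 31396 = 207302.
  i=12: a_12=1, p_12 = 1*2946315 + 1250047 = 4196362, q_12 = 1*207302 + 87953 = 295255.
  i=13: a_13=4, p_13 = 4*4196362 + 2946315 = 19731763, q_13 = 4*295255 + 207302 = 1388322.
Indeed p_6^2 - 202*q_6^2 = 9865881 - 9865882 = -1, not +1.
Check: 19731763^2 - 202*1388322^2 = 389342471088169 - 389342471088168 = 1, so (x, y) = (19731763, 1388322) solves the equation, and by the theorem it is the least positive solution.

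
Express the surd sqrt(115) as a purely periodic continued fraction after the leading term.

[10; (1, 2, 1, 1, 1, 1, 1, 2, 1, 20)]

Write x_i = (sqrt(115) + m_i)/d_i with (m_0, d_0) = (0, 1). a_0 = floor(sqrt(115)) = 10, since 10^2 = 100 <= 115 < 121 = 11^2.
Iterate m_{i+1} = d_i*a_i - m_i, d_{i+1} = (115 - m_{i+1}^2)/d_i, a_{i+1} = floor((a_0 + m_{i+1})/d_{i+1}):
  m_1 = 1*10 - 0 = 10, d_1 = (115 - 10^2)/1 = 15/1 = 15, a_1 = floor((10 + 10)/15) = 1.
  m_2 = 15*1 - 10 = 5, d_2 = (115 - 5^2)/15 = 90/15 = 6, a_2 = floor((10 + 5)/6) = 2.
  m_3 = 6*2 - 5 = 7, d_3 = (115 - 7^2)/6 = 66/6 = 11, a_3 = floor((10 + 7)/11) = 1.
  m_4 = 11*1 - 7 = 4, d_4 = (115 - 4^2)/11 = 99/11 = 9, a_4 = floor((10 + 4)/9) = 1.
  m_5 = 9*1 - 4 = 5, d_5 = (115 - 5^2)/9 = 90/9 = 10, a_5 = floor((10 + 5)/10) = 1.
  m_6 = 10*1 - 5 = 5, d_6 = (115 - 5^2)/10 = 90/10 = 9, a_6 = floor((10 + 5)/9) = 1.
  m_7 = 9*1 - 5 = 4, d_7 = (115 - 4^2)/9 = 99/9 = 11, a_7 = floor((10 + 4)/11) = 1.
  m_8 = 11*1 - 4 = 7, d_8 = (115 - 7^2)/11 = 66/11 = 6, a_8 = floor((10 + 7)/6) = 2.
  m_9 = 6*2 - 7 = 5, d_9 = (115 - 5^2)/6 = 90/6 = 15, a_9 = floor((10 + 5)/15) = 1.
  m_10 = 15*1 - 5 = 10, d_10 = (115 - 10^2)/15 = 15/15 = 1, a_10 = floor((10 + 10)/1) = 20.
  m_11 = 1*20 - 10 = 10, d_11 = (115 - 10^2)/1 = 15/1 = 15: (m_11, d_11) = (m_1, d_1) = (10, 15), so from here the quotients repeat a_1, ..., a_10; the period length is 10.
Hence the expansion of sqrt(115) is a_0 = 10 followed by the repeating block 1, 2, 1, 1, 1, 1, 1, 2, 1, 20 (period 10).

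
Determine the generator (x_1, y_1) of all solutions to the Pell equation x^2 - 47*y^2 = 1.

First expand sqrt(47) as a continued fraction. With x_i = (sqrt(47) + m_i)/d_i and (m_0, d_0) = (0, 1): a_0 = floor(sqrt(47)) = 6, since 6^2 = 36 <= 47 < 49 = 7^2.
Iterate m_{i+1} = d_i*a_i - m_i, d_{i+1} = (47 - m_{i+1}^2)/d_i, a_{i+1} = floor((a_0 + m_{i+1})/d_{i+1}):
  m_1 = 1*6 - 0 = 6, d_1 = (47 - 6^2)/1 = 11/1 = 11, a_1 = floor((6 + 6)/11) = 1.
  m_2 = 11*1 - 6 = 5, d_2 = (47 - 5^2)/11 = 22/11 = 2, a_2 = floor((6 + 5)/2) = 5.
  m_3 = 2*5 - 5 = 5, d_3 = (47 - 5^2)/2 = 22/2 = 11, a_3 = floor((6 + 5)/11) = 1.
  m_4 = 11*1 - 5 = 6, d_4 = (47 - 6^2)/11 = 11/11 = 1, a_4 = floor((6 + 6)/1) = 12.
  m_5 = 1*12 - 6 = 6, d_5 = (47 - 6^2)/1 = 11/1 = 11: (m_5, d_5) = (m_1, d_1) = (6, 11), so from here the quotients repeat a_1, ..., a_4; the period length is 4.
So sqrt(47) = [6; (1, 5, 1, 12)] with period length k = 4.
k is even, so the fundamental solution of x^2 - 47y^2 = 1 is (p_{k-1}, q_{k-1}) = (p_3, q_3); compute convergents through index 3.
Convergents (p_i = a_i*p_{i-1} + p_{i-2}, q_i = a_i*q_{i-1} + q_{i-2} with p_{-2}=0, p_{-1}=1, q_{-2}=1, q_{-1}=0):
  i=0: a_0=6, p_0 = 6*1 + 0 = 6, q_0 = 6*0 + 1 = 1.
  i=1: a_1=1, p_1 = 1*6 + 1 = 7, q_1 = 1*1 + 0 = 1.
  i=2: a_2=5, p_2 = 5*7 + 6 = 41, q_2 = 5*1 + 1 = 6.
  i=3: a_3=1, p_3 = 1*41 + 7 = 48, q_3 = 1*6 + 1 = 7.
Check: 48^2 - 47*7^2 = 2304 - 2303 = 1, so (x, y) = (48, 7) solves the equation, and by the theorem it is the least positive solution.

(x, y) = (48, 7)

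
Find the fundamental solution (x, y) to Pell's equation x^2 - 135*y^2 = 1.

(x, y) = (244, 21)

First expand sqrt(135) as a continued fraction. With x_i = (sqrt(135) + m_i)/d_i and (m_0, d_0) = (0, 1): a_0 = floor(sqrt(135)) = 11, since 11^2 = 121 <= 135 < 144 = 12^2.
Iterate m_{i+1} = d_i*a_i - m_i, d_{i+1} = (135 - m_{i+1}^2)/d_i, a_{i+1} = floor((a_0 + m_{i+1})/d_{i+1}):
  m_1 = 1*11 - 0 = 11, d_1 = (135 - 11^2)/1 = 14/1 = 14, a_1 = floor((11 + 11)/14) = 1.
  m_2 = 14*1 - 11 = 3, d_2 = (135 - 3^2)/14 = 126/14 = 9, a_2 = floor((11 + 3)/9) = 1.
  m_3 = 9*1 - 3 = 6, d_3 = (135 - 6^2)/9 = 99/9 = 11, a_3 = floor((11 + 6)/11) = 1.
  m_4 = 11*1 - 6 = 5, d_4 = (135 - 5^2)/11 = 110/11 = 10, a_4 = floor((11 + 5)/10) = 1.
  m_5 = 10*1 - 5 = 5, d_5 = (135 - 5^2)/10 = 110/10 = 11, a_5 = floor((11 + 5)/11) = 1.
  m_6 = 11*1 - 5 = 6, d_6 = (135 - 6^2)/11 = 99/11 = 9, a_6 = floor((11 + 6)/9) = 1.
  m_7 = 9*1 - 6 = 3, d_7 = (135 - 3^2)/9 = 126/9 = 14, a_7 = floor((11 + 3)/14) = 1.
  m_8 = 14*1 - 3 = 11, d_8 = (135 - 11^2)/14 = 14/14 = 1, a_8 = floor((11 + 11)/1) = 22.
  m_9 = 1*22 - 11 = 11, d_9 = (135 - 11^2)/1 = 14/1 = 14: (m_9, d_9) = (m_1, d_1) = (11, 14), so from here the quotients repeat a_1, ..., a_8; the period length is 8.
So sqrt(135) = [11; (1, 1, 1, 1, 1, 1, 1, 22)] with period length k = 8.
k is even, so the fundamental solution of x^2 - 135y^2 = 1 is (p_{k-1}, q_{k-1}) = (p_7, q_7); compute convergents through index 7.
Convergents (p_i = a_i*p_{i-1} + p_{i-2}, q_i = a_i*q_{i-1} + q_{i-2} with p_{-2}=0, p_{-1}=1, q_{-2}=1, q_{-1}=0):
  i=0: a_0=11, p_0 = 11*1 + 0 = 11, q_0 = 11*0 + 1 = 1.
  i=1: a_1=1, p_1 = 1*11 + 1 = 12, q_1 = 1*1 + 0 = 1.
  i=2: a_2=1, p_2 = 1*12 + 11 = 23, q_2 = 1*1 + 1 = 2.
  i=3: a_3=1, p_3 = 1*23 + 12 = 35, q_3 = 1*2 + 1 = 3.
  i=4: a_4=1, p_4 = 1*35 + 23 = 58, q_4 = 1*3 + 2 = 5.
  i=5: a_5=1, p_5 = 1*58 + 35 = 93, q_5 = 1*5 + 3 = 8.
  i=6: a_6=1, p_6 = 1*93 + 58 = 151, q_6 = 1*8 + 5 = 13.
  i=7: a_7=1, p_7 = 1*151 + 93 = 244, q_7 = 1*13 + 8 = 21.
Check: 244^2 - 135*21^2 = 59536 - 59535 = 1, so (x, y) = (244, 21) solves the equation, and by the theorem it is the least positive solution.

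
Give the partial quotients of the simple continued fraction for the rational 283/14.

Run the Euclidean algorithm on 283 and 14; the successive quotients are the partial quotients a_0, a_1, ... (each step inverts the fractional part left over by the previous one):
  283 = 20*14 + 3, so a_0 = 20.
  14 = 4*3 + 2, so a_1 = 4.
  3 = 1*2 + 1, so a_2 = 1.
  2 = 2*1 + 0, so a_3 = 2.
The remainder reaches 0 after 4 divisions, so the expansion has 4 partial quotients, read off in order.

[20; 4, 1, 2]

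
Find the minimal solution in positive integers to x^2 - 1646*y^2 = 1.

First expand sqrt(1646) as a continued fraction. With x_i = (sqrt(1646) + m_i)/d_i and (m_0, d_0) = (0, 1): a_0 = floor(sqrt(1646)) = 40, since 40^2 = 1600 <= 1646 < 1681 = 41^2.
Iterate m_{i+1} = d_i*a_i - m_i, d_{i+1} = (1646 - m_{i+1}^2)/d_i, a_{i+1} = floor((a_0 + m_{i+1})/d_{i+1}):
  m_1 = 1*40 - 0 = 40, d_1 = (1646 - 40^2)/1 = 46/1 = 46, a_1 = floor((40 + 40)/46) = 1.
  m_2 = 46*1 - 40 = 6, d_2 = (1646 - 6^2)/46 = 1610/46 = 35, a_2 = floor((40 + 6)/35) = 1.
  m_3 = 35*1 - 6 = 29, d_3 = (1646 - 29^2)/35 = 805/35 = 23, a_3 = floor((40 + 29)/23) = 3.
  m_4 = 23*3 - 29 = 40, d_4 = (1646 - 40^2)/23 = 46/23 = 2, a_4 = floor((40 + 40)/2) = 40.
  m_5 = 2*40 - 40 = 40, d_5 = (1646 - 40^2)/2 = 46/2 = 23, a_5 = floor((40 + 40)/23) = 3.
  m_6 = 23*3 - 40 = 29, d_6 = (1646 - 29^2)/23 = 805/23 = 35, a_6 = floor((40 + 29)/35) = 1.
  m_7 = 35*1 - 29 = 6, d_7 = (1646 - 6^2)/35 = 1610/35 = 46, a_7 = floor((40 + 6)/46) = 1.
  m_8 = 46*1 - 6 = 40, d_8 = (1646 - 40^2)/46 = 46/46 = 1, a_8 = floor((40 + 40)/1) = 80.
  m_9 = 1*80 - 40 = 40, d_9 = (1646 - 40^2)/1 = 46/1 = 46: (m_9, d_9) = (m_1, d_1) = (40, 46), so from here the quotients repeat a_1, ..., a_8; the period length is 8.
So sqrt(1646) = [40; (1, 1, 3, 40, 3, 1, 1, 80)] with period length k = 8.
k is even, so the fundamental solution of x^2 - 1646y^2 = 1 is (p_{k-1}, q_{k-1}) = (p_7, q_7); compute convergents through index 7.
Convergents (p_i = a_i*p_{i-1} + p_{i-2}, q_i = a_i*q_{i-1} + q_{i-2} with p_{-2}=0, p_{-1}=1, q_{-2}=1, q_{-1}=0):
  i=0: a_0=40, p_0 = 40*1 + 0 = 40, q_0 = 40*0 + 1 = 1.
  i=1: a_1=1, p_1 = 1*40 + 1 = 41, q_1 = 1*1 + 0 = 1.
  i=2: a_2=1, p_2 = 1*41 + 40 = 81, q_2 = 1*1 + 1 = 2.
  i=3: a_3=3, p_3 = 3*81 + 41 = 284, q_3 = 3*2 + 1 = 7.
  i=4: a_4=40, p_4 = 40*284 + 81 = 11441, q_4 = 40*7 + 2 = 282.
  i=5: a_5=3, p_5 = 3*11441 + 284 = 34607, q_5 = 3*282 + 7 = 853.
  i=6: a_6=1, p_6 = 1*34607 + 11441 = 46048, q_6 = 1*853 + 282 = 1135.
  i=7: a_7=1, p_7 = 1*46048 + 34607 = 80655, q_7 = 1*1135 + 853 = 1988.
Check: 80655^2 - 1646*1988^2 = 6505229025 - 6505229024 = 1, so (x, y) = (80655, 1988) solves the equation, and by the theorem it is the least positive solution.

(x, y) = (80655, 1988)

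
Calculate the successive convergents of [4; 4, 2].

4/1, 17/4, 38/9

Using the convergent recurrence p_i = a_i*p_{i-1} + p_{i-2}, q_i = a_i*q_{i-1} + q_{i-2} with p_{-2}=0, p_{-1}=1, q_{-2}=1, q_{-1}=0:
  i=0: a_0=4, p_0 = 4*1 + 0 = 4, q_0 = 4*0 + 1 = 1.
  i=1: a_1=4, p_1 = 4*4 + 1 = 17, q_1 = 4*1 + 0 = 4.
  i=2: a_2=2, p_2 = 2*17 + 4 = 38, q_2 = 2*4 + 1 = 9.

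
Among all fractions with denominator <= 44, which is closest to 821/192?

Expand x = 821/192 as a continued fraction with the Euclidean algorithm:
  821 = 4*192 + 53, so a_0 = 4.
  192 = 3*53 + 33, so a_1 = 3.
  53 = 1*33 + 20, so a_2 = 1.
  33 = 1*20 + 13, so a_3 = 1.
  20 = 1*13 + 7, so a_4 = 1.
  13 = 1*7 + 6, so a_5 = 1.
  7 = 1*6 + 1, so a_6 = 1.
  6 = 6*1 + 0, so a_7 = 6.
so x = [4; 3, 1, 1, 1, 1, 1, 6].
Convergents (p_i = a_i*p_{i-1} + p_{i-2}, q_i = a_i*q_{i-1} + q_{i-2} with p_{-2}=0, p_{-1}=1, q_{-2}=1, q_{-1}=0), until the denominator exceeds 44:
  i=0: a_0=4, p_0 = 4*1 + 0 = 4, q_0 = 4*0 + 1 = 1.
  i=1: a_1=3, p_1 = 3*4 + 1 = 13, q_1 = 3*1 + 0 = 3.
  i=2: a_2=1, p_2 = 1*13 + 4 = 17, q_2 = 1*3 + 1 = 4.
  i=3: a_3=1, p_3 = 1*17 + 13 = 30, q_3 = 1*4 + 3 = 7.
  i=4: a_4=1, p_4 = 1*30 + 17 = 47, q_4 = 1*7 + 4 = 11.
  i=5: a_5=1, p_5 = 1*47 + 30 = 77, q_5 = 1*11 + 7 = 18.
  i=6: a_6=1, p_6 = 1*77 + 47 = 124, q_6 = 1*18 + 11 = 29.
  i=7: a_7=6, p_7 = 6*124 + 77 = 821, q_7 = 6*29 + 18 = 192.
q_7 = 192 > 44, so the last convergent with denominator <= 44 is p_6/q_6 = 124/29.
The closest fraction with denominator <= 44 is either p_6/q_6 or the intermediate fraction (k*p_6 + p_5)/(k*q_6 + q_5) with the largest k >= 1 whose denominator stays <= 44; these approach x as k grows, and every other convergent or intermediate fraction in range is farther away.
Largest k: floor((44 - q_5)/q_6) = floor((44 - 18)/29) = 0.
Since k = 0, no intermediate fraction beyond p_6/q_6 has denominator <= 44, so the convergent 124/29 is the closest (its error is |821*29 - 124*192|/(192*29) = 1/5568).

124/29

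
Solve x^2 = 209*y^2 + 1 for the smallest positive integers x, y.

(x, y) = (46551, 3220)

First expand sqrt(209) as a continued fraction. With x_i = (sqrt(209) + m_i)/d_i and (m_0, d_0) = (0, 1): a_0 = floor(sqrt(209)) = 14, since 14^2 = 196 <= 209 < 225 = 15^2.
Iterate m_{i+1} = d_i*a_i - m_i, d_{i+1} = (209 - m_{i+1}^2)/d_i, a_{i+1} = floor((a_0 + m_{i+1})/d_{i+1}):
  m_1 = 1*14 - 0 = 14, d_1 = (209 - 14^2)/1 = 13/1 = 13, a_1 = floor((14 + 14)/13) = 2.
  m_2 = 13*2 - 14 = 12, d_2 = (209 - 12^2)/13 = 65/13 = 5, a_2 = floor((14 + 12)/5) = 5.
  m_3 = 5*5 - 12 = 13, d_3 = (209 - 13^2)/5 = 40/5 = 8, a_3 = floor((14 + 13)/8) = 3.
  m_4 = 8*3 - 13 = 11, d_4 = (209 - 11^2)/8 = 88/8 = 11, a_4 = floor((14 + 11)/11) = 2.
  m_5 = 11*2 - 11 = 11, d_5 = (209 - 11^2)/11 = 88/11 = 8, a_5 = floor((14 + 11)/8) = 3.
  m_6 = 8*3 - 11 = 13, d_6 = (209 - 13^2)/8 = 40/8 = 5, a_6 = floor((14 + 13)/5) = 5.
  m_7 = 5*5 - 13 = 12, d_7 = (209 - 12^2)/5 = 65/5 = 13, a_7 = floor((14 + 12)/13) = 2.
  m_8 = 13*2 - 12 = 14, d_8 = (209 - 14^2)/13 = 13/13 = 1, a_8 = floor((14 + 14)/1) = 28.
  m_9 = 1*28 - 14 = 14, d_9 = (209 - 14^2)/1 = 13/1 = 13: (m_9, d_9) = (m_1, d_1) = (14, 13), so from here the quotients repeat a_1, ..., a_8; the period length is 8.
So sqrt(209) = [14; (2, 5, 3, 2, 3, 5, 2, 28)] with period length k = 8.
k is even, so the fundamental solution of x^2 - 209y^2 = 1 is (p_{k-1}, q_{k-1}) = (p_7, q_7); compute convergents through index 7.
Convergents (p_i = a_i*p_{i-1} + p_{i-2}, q_i = a_i*q_{i-1} + q_{i-2} with p_{-2}=0, p_{-1}=1, q_{-2}=1, q_{-1}=0):
  i=0: a_0=14, p_0 = 14*1 + 0 = 14, q_0 = 14*0 + 1 = 1.
  i=1: a_1=2, p_1 = 2*14 + 1 = 29, q_1 = 2*1 + 0 = 2.
  i=2: a_2=5, p_2 = 5*29 + 14 = 159, q_2 = 5*2 + 1 = 11.
  i=3: a_3=3, p_3 = 3*159 + 29 = 506, q_3 = 3*11 + 2 = 35.
  i=4: a_4=2, p_4 = 2*506 + 159 = 1171, q_4 = 2*35 + 11 = 81.
  i=5: a_5=3, p_5 = 3*1171 + 506 = 4019, q_5 = 3*81 + 35 = 278.
  i=6: a_6=5, p_6 = 5*4019 + 1171 = 21266, q_6 = 5*278 + 81 = 1471.
  i=7: a_7=2, p_7 = 2*21266 + 4019 = 46551, q_7 = 2*1471 + 278 = 3220.
Check: 46551^2 - 209*3220^2 = 2166995601 - 2166995600 = 1, so (x, y) = (46551, 3220) solves the equation, and by the theorem it is the least positive solution.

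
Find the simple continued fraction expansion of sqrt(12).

[3; (2, 6)]

Write x_i = (sqrt(12) + m_i)/d_i with (m_0, d_0) = (0, 1). a_0 = floor(sqrt(12)) = 3, since 3^2 = 9 <= 12 < 16 = 4^2.
Iterate m_{i+1} = d_i*a_i - m_i, d_{i+1} = (12 - m_{i+1}^2)/d_i, a_{i+1} = floor((a_0 + m_{i+1})/d_{i+1}):
  m_1 = 1*3 - 0 = 3, d_1 = (12 - 3^2)/1 = 3/1 = 3, a_1 = floor((3 + 3)/3) = 2.
  m_2 = 3*2 - 3 = 3, d_2 = (12 - 3^2)/3 = 3/3 = 1, a_2 = floor((3 + 3)/1) = 6.
  m_3 = 1*6 - 3 = 3, d_3 = (12 - 3^2)/1 = 3/1 = 3: (m_3, d_3) = (m_1, d_1) = (3, 3), so from here the quotients repeat a_1, a_2; the period length is 2.
Hence the expansion of sqrt(12) is a_0 = 3 followed by the repeating block 2, 6 (period 2).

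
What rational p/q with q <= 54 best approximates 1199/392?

Expand x = 1199/392 as a continued fraction with the Euclidean algorithm:
  1199 = 3*392 + 23, so a_0 = 3.
  392 = 17*23 + 1, so a_1 = 17.
  23 = 23*1 + 0, so a_2 = 23.
so x = [3; 17, 23].
Convergents (p_i = a_i*p_{i-1} + p_{i-2}, q_i = a_i*q_{i-1} + q_{i-2} with p_{-2}=0, p_{-1}=1, q_{-2}=1, q_{-1}=0), until the denominator exceeds 54:
  i=0: a_0=3, p_0 = 3*1 + 0 = 3, q_0 = 3*0 + 1 = 1.
  i=1: a_1=17, p_1 = 17*3 + 1 = 52, q_1 = 17*1 + 0 = 17.
  i=2: a_2=23, p_2 = 23*52 + 3 = 1199, q_2 = 23*17 + 1 = 392.
q_2 = 392 > 54, so the last convergent with denominator <= 54 is p_1/q_1 = 52/17.
The closest fraction with denominator <= 54 is either p_1/q_1 or the intermediate fraction (k*p_1 + p_0)/(k*q_1 + q_0) with the largest k >= 1 whose denominator stays <= 54; these approach x as k grows, and every other convergent or intermediate fraction in range is farther away.
Largest k: floor((54 - q_0)/q_1) = floor((54 - 1)/17) = 3.
That gives (3*52 + 3)/(3*17 + 1) = 159/52.
Compare the errors: |x - 52/17| = |1199*17 - 52*392|/(392*17) = 1/6664, and |x - 159/52| = |1199*52 - 159*392|/(392*52) = 20/20384.
Cross-multiplying, 1*20384 = 20384 < 133280 = 20*6664, so 1/6664 is smaller: the convergent 52/17 is closer to x than 159/52.

52/17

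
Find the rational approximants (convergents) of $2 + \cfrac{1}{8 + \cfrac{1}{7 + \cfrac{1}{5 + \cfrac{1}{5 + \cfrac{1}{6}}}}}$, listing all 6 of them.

2/1, 17/8, 121/57, 622/293, 3231/1522, 20008/9425

Using the convergent recurrence p_i = a_i*p_{i-1} + p_{i-2}, q_i = a_i*q_{i-1} + q_{i-2} with p_{-2}=0, p_{-1}=1, q_{-2}=1, q_{-1}=0:
  i=0: a_0=2, p_0 = 2*1 + 0 = 2, q_0 = 2*0 + 1 = 1.
  i=1: a_1=8, p_1 = 8*2 + 1 = 17, q_1 = 8*1 + 0 = 8.
  i=2: a_2=7, p_2 = 7*17 + 2 = 121, q_2 = 7*8 + 1 = 57.
  i=3: a_3=5, p_3 = 5*121 + 17 = 622, q_3 = 5*57 + 8 = 293.
  i=4: a_4=5, p_4 = 5*622 + 121 = 3231, q_4 = 5*293 + 57 = 1522.
  i=5: a_5=6, p_5 = 6*3231 + 622 = 20008, q_5 = 6*1522 + 293 = 9425.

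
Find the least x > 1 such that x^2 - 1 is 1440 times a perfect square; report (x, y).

First expand sqrt(1440) as a continued fraction. With x_i = (sqrt(1440) + m_i)/d_i and (m_0, d_0) = (0, 1): a_0 = floor(sqrt(1440)) = 37, since 37^2 = 1369 <= 1440 < 1444 = 38^2.
Iterate m_{i+1} = d_i*a_i - m_i, d_{i+1} = (1440 - m_{i+1}^2)/d_i, a_{i+1} = floor((a_0 + m_{i+1})/d_{i+1}):
  m_1 = 1*37 - 0 = 37, d_1 = (1440 - 37^2)/1 = 71/1 = 71, a_1 = floor((37 + 37)/71) = 1.
  m_2 = 71*1 - 37 = 34, d_2 = (1440 - 34^2)/71 = 284/71 = 4, a_2 = floor((37 + 34)/4) = 17.
  m_3 = 4*17 - 34 = 34, d_3 = (1440 - 34^2)/4 = 284/4 = 71, a_3 = floor((37 + 34)/71) = 1.
  m_4 = 71*1 - 34 = 37, d_4 = (1440 - 37^2)/71 = 71/71 = 1, a_4 = floor((37 + 37)/1) = 74.
  m_5 = 1*74 - 37 = 37, d_5 = (1440 - 37^2)/1 = 71/1 = 71: (m_5, d_5) = (m_1, d_1) = (37, 71), so from here the quotients repeat a_1, ..., a_4; the period length is 4.
So sqrt(1440) = [37; (1, 17, 1, 74)] with period length k = 4.
k is even, so the fundamental solution of x^2 - 1440y^2 = 1 is (p_{k-1}, q_{k-1}) = (p_3, q_3); compute convergents through index 3.
Convergents (p_i = a_i*p_{i-1} + p_{i-2}, q_i = a_i*q_{i-1} + q_{i-2} with p_{-2}=0, p_{-1}=1, q_{-2}=1, q_{-1}=0):
  i=0: a_0=37, p_0 = 37*1 + 0 = 37, q_0 = 37*0 + 1 = 1.
  i=1: a_1=1, p_1 = 1*37 + 1 = 38, q_1 = 1*1 + 0 = 1.
  i=2: a_2=17, p_2 = 17*38 + 37 = 683, q_2 = 17*1 + 1 = 18.
  i=3: a_3=1, p_3 = 1*683 + 38 = 721, q_3 = 1*18 + 1 = 19.
Check: 721^2 - 1440*19^2 = 519841 - 519840 = 1, so (x, y) = (721, 19) solves the equation, and by the theorem it is the least positive solution.

(x, y) = (721, 19)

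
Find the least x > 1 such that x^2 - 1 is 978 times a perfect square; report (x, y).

(x, y) = (118337, 3784)

First expand sqrt(978) as a continued fraction. With x_i = (sqrt(978) + m_i)/d_i and (m_0, d_0) = (0, 1): a_0 = floor(sqrt(978)) = 31, since 31^2 = 961 <= 978 < 1024 = 32^2.
Iterate m_{i+1} = d_i*a_i - m_i, d_{i+1} = (978 - m_{i+1}^2)/d_i, a_{i+1} = floor((a_0 + m_{i+1})/d_{i+1}):
  m_1 = 1*31 - 0 = 31, d_1 = (978 - 31^2)/1 = 17/1 = 17, a_1 = floor((31 + 31)/17) = 3.
  m_2 = 17*3 - 31 = 20, d_2 = (978 - 20^2)/17 = 578/17 = 34, a_2 = floor((31 + 20)/34) = 1.
  m_3 = 34*1 - 20 = 14, d_3 = (978 - 14^2)/34 = 782/34 = 23, a_3 = floor((31 + 14)/23) = 1.
  m_4 = 23*1 - 14 = 9, d_4 = (978 - 9^2)/23 = 897/23 = 39, a_4 = floor((31 + 9)/39) = 1.
  m_5 = 39*1 - 9 = 30, d_5 = (978 - 30^2)/39 = 78/39 = 2, a_5 = floor((31 + 30)/2) = 30.
  m_6 = 2*30 - 30 = 30, d_6 = (978 - 30^2)/2 = 78/2 = 39, a_6 = floor((31 + 30)/39) = 1.
  m_7 = 39*1 - 30 = 9, d_7 = (978 - 9^2)/39 = 897/39 = 23, a_7 = floor((31 + 9)/23) = 1.
  m_8 = 23*1 - 9 = 14, d_8 = (978 - 14^2)/23 = 782/23 = 34, a_8 = floor((31 + 14)/34) = 1.
  m_9 = 34*1 - 14 = 20, d_9 = (978 - 20^2)/34 = 578/34 = 17, a_9 = floor((31 + 20)/17) = 3.
  m_10 = 17*3 - 20 = 31, d_10 = (978 - 31^2)/17 = 17/17 = 1, a_10 = floor((31 + 31)/1) = 62.
  m_11 = 1*62 - 31 = 31, d_11 = (978 - 31^2)/1 = 17/1 = 17: (m_11, d_11) = (m_1, d_1) = (31, 17), so from here the quotients repeat a_1, ..., a_10; the period length is 10.
So sqrt(978) = [31; (3, 1, 1, 1, 30, 1, 1, 1, 3, 62)] with period length k = 10.
k is even, so the fundamental solution of x^2 - 978y^2 = 1 is (p_{k-1}, q_{k-1}) = (p_9, q_9); compute convergents through index 9.
Convergents (p_i = a_i*p_{i-1} + p_{i-2}, q_i = a_i*q_{i-1} + q_{i-2} with p_{-2}=0, p_{-1}=1, q_{-2}=1, q_{-1}=0):
  i=0: a_0=31, p_0 = 31*1 + 0 = 31, q_0 = 31*0 + 1 = 1.
  i=1: a_1=3, p_1 = 3*31 + 1 = 94, q_1 = 3*1 + 0 = 3.
  i=2: a_2=1, p_2 = 1*94 + 31 = 125, q_2 = 1*3 + 1 = 4.
  i=3: a_3=1, p_3 = 1*125 + 94 = 219, q_3 = 1*4 + 3 = 7.
  i=4: a_4=1, p_4 = 1*219 + 125 = 344, q_4 = 1*7 + 4 = 11.
  i=5: a_5=30, p_5 = 30*344 + 219 = 10539, q_5 = 30*11 + 7 = 337.
  i=6: a_6=1, p_6 = 1*10539 + 344 = 10883, q_6 = 1*337 + 11 = 348.
  i=7: a_7=1, p_7 = 1*10883 + 10539 = 21422, q_7 = 1*348 + 337 = 685.
  i=8: a_8=1, p_8 = 1*21422 + 10883 = 32305, q_8 = 1*685 + 348 = 1033.
  i=9: a_9=3, p_9 = 3*32305 + 21422 = 118337, q_9 = 3*1033 + 685 = 3784.
Check: 118337^2 - 978*3784^2 = 14003645569 - 14003645568 = 1, so (x, y) = (118337, 3784) solves the equation, and by the theorem it is the least positive solution.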